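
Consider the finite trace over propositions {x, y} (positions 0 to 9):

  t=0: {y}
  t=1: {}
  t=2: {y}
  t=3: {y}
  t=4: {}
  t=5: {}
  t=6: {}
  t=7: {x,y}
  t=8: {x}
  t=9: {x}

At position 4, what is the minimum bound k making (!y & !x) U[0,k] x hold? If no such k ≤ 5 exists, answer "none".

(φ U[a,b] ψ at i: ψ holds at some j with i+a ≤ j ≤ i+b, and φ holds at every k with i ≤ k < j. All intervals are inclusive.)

3

Need earliest j ≥ 4 with x, and (!y & !x) at every k in [4,j-1].
  j=4: rhs fails.
  j=5: rhs fails.
  j=6: rhs fails.
  j=7: rhs holds; lhs holds on [4,6]. k = 3.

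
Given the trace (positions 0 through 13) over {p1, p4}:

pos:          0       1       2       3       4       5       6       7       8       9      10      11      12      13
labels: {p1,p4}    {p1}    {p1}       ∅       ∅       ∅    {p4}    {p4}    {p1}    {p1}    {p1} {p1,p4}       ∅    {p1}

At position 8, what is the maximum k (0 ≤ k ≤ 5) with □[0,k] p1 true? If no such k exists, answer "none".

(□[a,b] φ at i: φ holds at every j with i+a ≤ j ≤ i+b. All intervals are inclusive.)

3

p1 must hold from j=8 onward; find where it first fails.
  j=8: holds
  j=9: holds
  j=10: holds
  j=11: holds
  j=12: fails
Holds on [8,11], so largest k = 3.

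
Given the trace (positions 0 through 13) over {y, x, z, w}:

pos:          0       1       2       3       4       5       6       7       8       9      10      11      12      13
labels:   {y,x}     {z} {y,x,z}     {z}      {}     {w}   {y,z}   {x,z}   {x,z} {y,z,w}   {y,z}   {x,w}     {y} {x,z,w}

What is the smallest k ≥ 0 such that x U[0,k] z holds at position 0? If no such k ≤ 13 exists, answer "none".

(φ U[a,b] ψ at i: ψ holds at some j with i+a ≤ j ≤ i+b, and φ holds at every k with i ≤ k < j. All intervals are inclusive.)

Need earliest j ≥ 0 with z, and x at every k in [0,j-1].
  j=0: rhs fails.
  j=1: rhs holds; lhs holds on [0,0]. k = 1.

1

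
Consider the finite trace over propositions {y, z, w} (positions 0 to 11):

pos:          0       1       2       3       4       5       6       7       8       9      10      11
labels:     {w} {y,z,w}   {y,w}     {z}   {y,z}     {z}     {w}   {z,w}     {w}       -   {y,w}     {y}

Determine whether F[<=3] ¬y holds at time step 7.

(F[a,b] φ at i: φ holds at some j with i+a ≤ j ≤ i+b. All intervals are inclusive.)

True

Check ¬y at each j in [7,10]:
  j=7: true
  j=8: true
  j=9: true
  j=10: false
Found at j=7 → formula holds.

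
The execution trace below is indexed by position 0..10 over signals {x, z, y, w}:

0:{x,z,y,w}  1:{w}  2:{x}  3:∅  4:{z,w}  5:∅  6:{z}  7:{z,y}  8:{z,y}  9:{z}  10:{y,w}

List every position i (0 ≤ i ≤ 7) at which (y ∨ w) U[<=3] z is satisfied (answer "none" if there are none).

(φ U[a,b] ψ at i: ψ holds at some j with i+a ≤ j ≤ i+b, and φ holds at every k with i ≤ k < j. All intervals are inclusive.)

0, 4, 6, 7

Evaluate at each i in [0,7]:
  i=0: ✓ (rhs at j=0)
  i=1: ✗ (lhs fails at k=2 before rhs at j=4)
  i=2: ✗ (lhs fails at k=2 before rhs at j=4)
  i=3: ✗ (lhs fails at k=3 before rhs at j=4)
  i=4: ✓ (rhs at j=4)
  i=5: ✗ (lhs fails at k=5 before rhs at j=6)
  i=6: ✓ (rhs at j=6)
  i=7: ✓ (rhs at j=7)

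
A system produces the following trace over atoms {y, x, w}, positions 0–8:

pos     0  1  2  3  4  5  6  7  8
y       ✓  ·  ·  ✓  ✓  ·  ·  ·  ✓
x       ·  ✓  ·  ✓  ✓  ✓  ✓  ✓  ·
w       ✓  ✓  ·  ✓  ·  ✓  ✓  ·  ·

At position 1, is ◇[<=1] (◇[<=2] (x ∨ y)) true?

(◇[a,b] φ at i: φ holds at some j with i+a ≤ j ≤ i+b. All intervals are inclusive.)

Check ◇[<=2] (x ∨ y) at each j in [1,2]:
  j=1: holds (witness at 1)
  j=2: holds (witness at 3)
Found at j=1 → formula holds.

Yes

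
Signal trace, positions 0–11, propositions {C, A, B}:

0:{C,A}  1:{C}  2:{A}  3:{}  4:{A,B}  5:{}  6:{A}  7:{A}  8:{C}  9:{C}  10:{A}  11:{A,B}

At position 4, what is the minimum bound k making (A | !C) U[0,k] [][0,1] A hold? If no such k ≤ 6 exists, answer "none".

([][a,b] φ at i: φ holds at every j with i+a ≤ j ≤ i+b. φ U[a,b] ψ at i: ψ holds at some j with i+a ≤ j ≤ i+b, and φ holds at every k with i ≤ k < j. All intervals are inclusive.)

2

Need earliest j ≥ 4 with [][0,1] A, and (A | !C) at every k in [4,j-1].
  j=4: rhs fails.
  j=5: rhs fails.
  j=6: rhs holds; lhs holds on [4,5]. k = 2.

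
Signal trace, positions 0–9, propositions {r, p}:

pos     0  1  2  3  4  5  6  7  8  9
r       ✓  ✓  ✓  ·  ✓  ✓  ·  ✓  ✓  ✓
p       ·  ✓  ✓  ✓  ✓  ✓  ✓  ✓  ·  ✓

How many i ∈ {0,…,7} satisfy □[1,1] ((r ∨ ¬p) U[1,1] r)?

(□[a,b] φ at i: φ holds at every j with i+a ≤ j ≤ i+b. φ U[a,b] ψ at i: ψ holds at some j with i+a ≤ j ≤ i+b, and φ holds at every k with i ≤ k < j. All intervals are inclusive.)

Evaluate at each i in [0,7]:
  i=0: ✓ (all of [1,1])
  i=1: ✗ (fails at j=2)
  i=2: ✗ (fails at j=3)
  i=3: ✓ (all of [4,4])
  i=4: ✗ (fails at j=5)
  i=5: ✗ (fails at j=6)
  i=6: ✓ (all of [7,7])
  i=7: ✓ (all of [8,8])
Positions where it holds: {0, 3, 6, 7} → 4.

4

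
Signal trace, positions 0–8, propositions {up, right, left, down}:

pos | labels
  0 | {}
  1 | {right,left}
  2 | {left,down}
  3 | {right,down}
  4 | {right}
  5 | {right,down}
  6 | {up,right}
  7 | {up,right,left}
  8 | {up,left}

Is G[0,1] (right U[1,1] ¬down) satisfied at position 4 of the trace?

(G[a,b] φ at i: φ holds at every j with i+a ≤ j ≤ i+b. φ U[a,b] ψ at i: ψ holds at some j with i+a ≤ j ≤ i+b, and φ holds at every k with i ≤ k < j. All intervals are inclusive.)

Does not hold

Check (right U[1,1] ¬down) at every j in [4,5]:
  j=4: fails
  j=5: holds
Fails at j=4 → formula fails.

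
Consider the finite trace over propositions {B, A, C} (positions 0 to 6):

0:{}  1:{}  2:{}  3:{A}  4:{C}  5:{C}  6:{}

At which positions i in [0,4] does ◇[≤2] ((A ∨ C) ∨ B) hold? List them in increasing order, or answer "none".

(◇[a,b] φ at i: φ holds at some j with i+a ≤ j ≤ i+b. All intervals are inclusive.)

1, 2, 3, 4

Evaluate at each i in [0,4]:
  i=0: ✗ (none in [0,2])
  i=1: ✓ (witness j=3)
  i=2: ✓ (witness j=3)
  i=3: ✓ (witness j=3)
  i=4: ✓ (witness j=4)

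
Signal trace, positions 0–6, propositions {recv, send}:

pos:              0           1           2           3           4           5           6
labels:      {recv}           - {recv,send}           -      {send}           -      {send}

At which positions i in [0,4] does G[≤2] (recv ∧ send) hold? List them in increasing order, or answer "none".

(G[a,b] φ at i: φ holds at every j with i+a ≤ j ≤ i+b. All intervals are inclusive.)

Evaluate at each i in [0,4]:
  i=0: ✗ (fails at j=0)
  i=1: ✗ (fails at j=1)
  i=2: ✗ (fails at j=3)
  i=3: ✗ (fails at j=3)
  i=4: ✗ (fails at j=4)

none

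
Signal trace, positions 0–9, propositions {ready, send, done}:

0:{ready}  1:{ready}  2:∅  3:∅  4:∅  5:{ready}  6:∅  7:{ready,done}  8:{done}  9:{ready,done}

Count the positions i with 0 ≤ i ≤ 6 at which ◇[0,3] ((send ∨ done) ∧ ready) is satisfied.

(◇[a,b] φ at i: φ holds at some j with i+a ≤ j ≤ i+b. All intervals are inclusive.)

Evaluate at each i in [0,6]:
  i=0: ✗ (none in [0,3])
  i=1: ✗ (none in [1,4])
  i=2: ✗ (none in [2,5])
  i=3: ✗ (none in [3,6])
  i=4: ✓ (witness j=7)
  i=5: ✓ (witness j=7)
  i=6: ✓ (witness j=7)
Positions where it holds: {4, 5, 6} → 3.

3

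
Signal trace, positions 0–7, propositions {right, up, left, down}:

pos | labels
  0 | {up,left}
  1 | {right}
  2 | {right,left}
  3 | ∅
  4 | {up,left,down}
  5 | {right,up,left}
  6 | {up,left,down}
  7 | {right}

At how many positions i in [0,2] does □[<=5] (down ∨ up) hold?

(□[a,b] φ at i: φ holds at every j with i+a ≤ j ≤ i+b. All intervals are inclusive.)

Evaluate at each i in [0,2]:
  i=0: ✗ (fails at j=1)
  i=1: ✗ (fails at j=1)
  i=2: ✗ (fails at j=2)
Positions where it holds: {} → 0.

0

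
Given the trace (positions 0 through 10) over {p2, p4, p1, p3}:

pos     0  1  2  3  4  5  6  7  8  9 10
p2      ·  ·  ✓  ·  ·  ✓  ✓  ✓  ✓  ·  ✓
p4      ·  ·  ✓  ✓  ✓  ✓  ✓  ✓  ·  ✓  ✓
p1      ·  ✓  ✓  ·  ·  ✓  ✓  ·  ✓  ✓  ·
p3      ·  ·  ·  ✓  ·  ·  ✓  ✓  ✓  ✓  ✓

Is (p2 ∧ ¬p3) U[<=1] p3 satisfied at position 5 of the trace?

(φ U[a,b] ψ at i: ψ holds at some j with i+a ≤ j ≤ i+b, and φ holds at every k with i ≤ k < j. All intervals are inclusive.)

Need some j in [5,6] with p3, and (p2 ∧ ¬p3) at every k in [5,j-1].
  j=5: p3 false.
  j=6: p3 holds; (p2 ∧ ¬p3) holds at every k in [5,5] → satisfied.

Holds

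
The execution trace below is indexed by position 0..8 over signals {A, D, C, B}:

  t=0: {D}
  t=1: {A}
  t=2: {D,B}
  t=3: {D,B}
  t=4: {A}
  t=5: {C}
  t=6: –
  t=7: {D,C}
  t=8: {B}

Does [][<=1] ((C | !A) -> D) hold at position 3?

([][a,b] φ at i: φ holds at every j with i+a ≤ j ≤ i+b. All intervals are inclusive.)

Holds

Check ((C | !A) -> D) at every j in [3,4]:
  j=3: antecedent true; consequent true → ✓
  j=4: antecedent false → ✓
All positions satisfy it → formula holds.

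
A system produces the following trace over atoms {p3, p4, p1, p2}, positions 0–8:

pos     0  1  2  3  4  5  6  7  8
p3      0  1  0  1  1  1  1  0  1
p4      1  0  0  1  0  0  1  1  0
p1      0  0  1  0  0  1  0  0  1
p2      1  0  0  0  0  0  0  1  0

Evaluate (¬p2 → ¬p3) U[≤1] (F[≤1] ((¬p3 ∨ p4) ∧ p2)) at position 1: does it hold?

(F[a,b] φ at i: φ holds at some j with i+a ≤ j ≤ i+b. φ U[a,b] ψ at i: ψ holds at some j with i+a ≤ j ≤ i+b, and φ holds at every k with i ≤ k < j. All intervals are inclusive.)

False

Need some j in [1,2] with F[≤1] ((¬p3 ∨ p4) ∧ p2), and (¬p2 → ¬p3) at every k in [1,j-1].
  j=1: F[≤1] ((¬p3 ∨ p4) ∧ p2) — fails (none in [1,2]).
  j=2: F[≤1] ((¬p3 ∨ p4) ∧ p2) — fails (none in [2,3]).
No j in the window works → until fails.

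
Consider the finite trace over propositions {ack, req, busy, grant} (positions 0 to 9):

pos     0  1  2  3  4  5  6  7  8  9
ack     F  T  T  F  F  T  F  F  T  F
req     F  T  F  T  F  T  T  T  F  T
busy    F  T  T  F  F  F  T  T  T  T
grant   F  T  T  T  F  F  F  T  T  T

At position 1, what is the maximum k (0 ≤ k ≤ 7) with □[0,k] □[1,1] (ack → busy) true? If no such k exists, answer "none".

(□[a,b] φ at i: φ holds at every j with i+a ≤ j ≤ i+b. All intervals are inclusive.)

□[1,1] (ack → busy) must hold from j=1 onward; find where it first fails.
  j=1: holds
  j=2: holds
  j=3: holds
  j=4: fails
Holds on [1,3], so largest k = 2.

2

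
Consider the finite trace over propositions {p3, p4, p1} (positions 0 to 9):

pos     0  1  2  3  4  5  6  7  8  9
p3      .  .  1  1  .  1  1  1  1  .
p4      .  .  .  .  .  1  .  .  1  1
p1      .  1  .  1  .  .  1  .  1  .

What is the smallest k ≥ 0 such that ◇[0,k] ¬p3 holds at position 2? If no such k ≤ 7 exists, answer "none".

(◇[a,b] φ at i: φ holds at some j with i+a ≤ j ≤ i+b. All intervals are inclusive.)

Scan j = 2,3,… for ¬p3:
  j=2: fails
  j=3: fails
  j=4: holds
First hit at j=4, so smallest k = 4-2 = 2.

2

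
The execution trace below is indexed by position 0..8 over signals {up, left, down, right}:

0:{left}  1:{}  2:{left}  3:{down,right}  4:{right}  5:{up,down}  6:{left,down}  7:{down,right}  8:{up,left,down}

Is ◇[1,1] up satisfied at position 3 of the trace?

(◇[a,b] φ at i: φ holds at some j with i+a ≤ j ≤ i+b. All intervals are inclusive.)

False

Check up at each j in [4,4]:
  j=4: false
No position in the window satisfies it → formula fails.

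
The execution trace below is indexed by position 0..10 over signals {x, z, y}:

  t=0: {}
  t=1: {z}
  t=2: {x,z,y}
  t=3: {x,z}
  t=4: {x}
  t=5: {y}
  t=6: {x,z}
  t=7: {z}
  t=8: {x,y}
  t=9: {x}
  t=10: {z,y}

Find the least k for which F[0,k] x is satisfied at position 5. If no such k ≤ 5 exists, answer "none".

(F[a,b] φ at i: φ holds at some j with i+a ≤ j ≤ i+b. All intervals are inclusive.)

Scan j = 5,6,… for x:
  j=5: fails
  j=6: holds
First hit at j=6, so smallest k = 6-5 = 1.

1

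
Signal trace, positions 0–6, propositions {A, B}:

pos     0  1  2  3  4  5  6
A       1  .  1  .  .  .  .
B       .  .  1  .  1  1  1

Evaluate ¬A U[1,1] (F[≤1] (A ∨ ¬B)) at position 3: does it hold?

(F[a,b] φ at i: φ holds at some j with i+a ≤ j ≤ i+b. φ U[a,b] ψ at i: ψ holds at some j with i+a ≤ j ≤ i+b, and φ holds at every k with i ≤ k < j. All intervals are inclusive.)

False

Need some j in [4,4] with F[≤1] (A ∨ ¬B), and ¬A at every k in [3,j-1].
  j=4: F[≤1] (A ∨ ¬B) — fails (none in [4,5]).
No j in the window works → until fails.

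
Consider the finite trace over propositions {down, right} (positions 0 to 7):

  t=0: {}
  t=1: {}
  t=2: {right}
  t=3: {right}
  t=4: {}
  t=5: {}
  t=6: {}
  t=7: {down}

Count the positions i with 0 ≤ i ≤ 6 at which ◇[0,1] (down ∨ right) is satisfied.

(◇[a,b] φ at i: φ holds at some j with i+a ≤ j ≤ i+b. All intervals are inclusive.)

4

Evaluate at each i in [0,6]:
  i=0: ✗ (none in [0,1])
  i=1: ✓ (witness j=2)
  i=2: ✓ (witness j=2)
  i=3: ✓ (witness j=3)
  i=4: ✗ (none in [4,5])
  i=5: ✗ (none in [5,6])
  i=6: ✓ (witness j=7)
Positions where it holds: {1, 2, 3, 6} → 4.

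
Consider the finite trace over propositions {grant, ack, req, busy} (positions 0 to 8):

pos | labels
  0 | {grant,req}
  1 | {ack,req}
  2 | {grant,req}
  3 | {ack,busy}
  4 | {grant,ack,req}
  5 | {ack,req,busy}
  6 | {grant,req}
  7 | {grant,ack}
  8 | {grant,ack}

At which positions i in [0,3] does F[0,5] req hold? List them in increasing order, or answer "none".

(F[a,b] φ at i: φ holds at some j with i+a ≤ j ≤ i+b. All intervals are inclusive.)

0, 1, 2, 3

Evaluate at each i in [0,3]:
  i=0: ✓ (witness j=0)
  i=1: ✓ (witness j=1)
  i=2: ✓ (witness j=2)
  i=3: ✓ (witness j=4)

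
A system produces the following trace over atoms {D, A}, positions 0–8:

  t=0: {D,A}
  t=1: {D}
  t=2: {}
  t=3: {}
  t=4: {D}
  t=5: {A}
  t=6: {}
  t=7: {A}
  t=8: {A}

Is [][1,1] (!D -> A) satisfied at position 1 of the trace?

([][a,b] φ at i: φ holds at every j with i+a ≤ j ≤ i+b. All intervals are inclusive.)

Does not hold

Check (!D -> A) at every j in [2,2]:
  j=2: antecedent true; consequent false → ✗
Fails at j=2 → formula fails.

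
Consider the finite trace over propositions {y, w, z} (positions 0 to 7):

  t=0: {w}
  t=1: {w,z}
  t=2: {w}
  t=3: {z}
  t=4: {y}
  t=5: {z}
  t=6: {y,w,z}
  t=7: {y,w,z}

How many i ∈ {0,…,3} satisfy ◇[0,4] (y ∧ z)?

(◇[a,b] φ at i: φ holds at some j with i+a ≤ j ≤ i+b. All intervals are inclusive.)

Evaluate at each i in [0,3]:
  i=0: ✗ (none in [0,4])
  i=1: ✗ (none in [1,5])
  i=2: ✓ (witness j=6)
  i=3: ✓ (witness j=6)
Positions where it holds: {2, 3} → 2.

2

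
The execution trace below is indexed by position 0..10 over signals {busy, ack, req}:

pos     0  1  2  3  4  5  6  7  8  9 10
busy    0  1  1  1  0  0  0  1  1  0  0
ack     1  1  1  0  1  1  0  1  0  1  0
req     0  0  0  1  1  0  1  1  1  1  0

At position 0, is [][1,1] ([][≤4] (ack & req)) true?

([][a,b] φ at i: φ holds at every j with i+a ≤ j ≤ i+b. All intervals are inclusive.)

Check [][≤4] (ack & req) at every j in [1,1]:
  j=1: fails at 1
Fails at j=1 → formula fails.

False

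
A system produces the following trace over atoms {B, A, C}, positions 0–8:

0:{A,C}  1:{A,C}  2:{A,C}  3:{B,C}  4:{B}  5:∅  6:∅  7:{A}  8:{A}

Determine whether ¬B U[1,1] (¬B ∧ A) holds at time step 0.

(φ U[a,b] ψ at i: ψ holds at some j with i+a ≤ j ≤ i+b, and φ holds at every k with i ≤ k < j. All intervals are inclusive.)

True

Need some j in [1,1] with (¬B ∧ A), and ¬B at every k in [0,j-1].
  j=1: (¬B ∧ A) holds; ¬B holds at every k in [0,0] → satisfied.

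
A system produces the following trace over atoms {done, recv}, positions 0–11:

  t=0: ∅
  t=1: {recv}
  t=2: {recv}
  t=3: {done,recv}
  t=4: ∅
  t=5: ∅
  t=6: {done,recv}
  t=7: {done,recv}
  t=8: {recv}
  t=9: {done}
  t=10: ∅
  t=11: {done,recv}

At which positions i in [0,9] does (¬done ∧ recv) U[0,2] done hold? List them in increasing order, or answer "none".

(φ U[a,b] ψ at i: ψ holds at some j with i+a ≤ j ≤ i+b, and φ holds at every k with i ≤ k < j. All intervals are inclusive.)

Evaluate at each i in [0,9]:
  i=0: ✗ (no rhs in [0,2])
  i=1: ✓ (rhs at j=3; lhs holds on [1,2])
  i=2: ✓ (rhs at j=3; lhs holds on [2,2])
  i=3: ✓ (rhs at j=3)
  i=4: ✗ (lhs fails at k=4 before rhs at j=6)
  i=5: ✗ (lhs fails at k=5 before rhs at j=6)
  i=6: ✓ (rhs at j=6)
  i=7: ✓ (rhs at j=7)
  i=8: ✓ (rhs at j=9; lhs holds on [8,8])
  i=9: ✓ (rhs at j=9)

1, 2, 3, 6, 7, 8, 9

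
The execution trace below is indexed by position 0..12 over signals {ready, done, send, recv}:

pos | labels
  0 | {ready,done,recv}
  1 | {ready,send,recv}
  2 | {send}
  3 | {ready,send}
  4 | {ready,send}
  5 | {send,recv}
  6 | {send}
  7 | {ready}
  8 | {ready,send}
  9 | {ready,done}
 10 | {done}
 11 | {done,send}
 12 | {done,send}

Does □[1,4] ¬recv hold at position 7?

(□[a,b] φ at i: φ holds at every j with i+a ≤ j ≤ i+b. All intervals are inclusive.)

Check ¬recv at every j in [8,11]:
  j=8: true
  j=9: true
  j=10: true
  j=11: true
All positions satisfy it → formula holds.

Holds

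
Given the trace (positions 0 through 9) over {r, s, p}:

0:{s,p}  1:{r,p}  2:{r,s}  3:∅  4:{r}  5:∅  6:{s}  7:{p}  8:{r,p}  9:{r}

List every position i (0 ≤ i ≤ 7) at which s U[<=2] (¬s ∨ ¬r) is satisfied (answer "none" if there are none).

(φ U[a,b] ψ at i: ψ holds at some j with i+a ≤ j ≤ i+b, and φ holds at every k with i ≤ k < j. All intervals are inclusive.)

Evaluate at each i in [0,7]:
  i=0: ✓ (rhs at j=0)
  i=1: ✓ (rhs at j=1)
  i=2: ✓ (rhs at j=3; lhs holds on [2,2])
  i=3: ✓ (rhs at j=3)
  i=4: ✓ (rhs at j=4)
  i=5: ✓ (rhs at j=5)
  i=6: ✓ (rhs at j=6)
  i=7: ✓ (rhs at j=7)

0, 1, 2, 3, 4, 5, 6, 7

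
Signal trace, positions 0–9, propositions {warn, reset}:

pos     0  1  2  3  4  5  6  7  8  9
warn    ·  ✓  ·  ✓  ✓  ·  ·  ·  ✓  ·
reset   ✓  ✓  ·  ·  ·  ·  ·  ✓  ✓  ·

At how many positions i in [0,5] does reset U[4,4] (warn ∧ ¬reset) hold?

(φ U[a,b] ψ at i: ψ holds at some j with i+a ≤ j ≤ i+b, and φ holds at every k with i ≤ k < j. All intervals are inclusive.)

0

Evaluate at each i in [0,5]:
  i=0: ✗ (lhs fails at k=2 before rhs at j=4)
  i=1: ✗ (no rhs in [5,5])
  i=2: ✗ (no rhs in [6,6])
  i=3: ✗ (no rhs in [7,7])
  i=4: ✗ (no rhs in [8,8])
  i=5: ✗ (no rhs in [9,9])
Positions where it holds: {} → 0.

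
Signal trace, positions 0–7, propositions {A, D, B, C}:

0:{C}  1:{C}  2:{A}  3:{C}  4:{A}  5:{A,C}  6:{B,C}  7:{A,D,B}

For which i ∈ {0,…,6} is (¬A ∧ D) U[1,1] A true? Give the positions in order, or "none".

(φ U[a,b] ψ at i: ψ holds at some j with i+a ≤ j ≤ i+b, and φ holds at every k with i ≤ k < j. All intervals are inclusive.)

none

Evaluate at each i in [0,6]:
  i=0: ✗ (no rhs in [1,1])
  i=1: ✗ (lhs fails at k=1 before rhs at j=2)
  i=2: ✗ (no rhs in [3,3])
  i=3: ✗ (lhs fails at k=3 before rhs at j=4)
  i=4: ✗ (lhs fails at k=4 before rhs at j=5)
  i=5: ✗ (no rhs in [6,6])
  i=6: ✗ (lhs fails at k=6 before rhs at j=7)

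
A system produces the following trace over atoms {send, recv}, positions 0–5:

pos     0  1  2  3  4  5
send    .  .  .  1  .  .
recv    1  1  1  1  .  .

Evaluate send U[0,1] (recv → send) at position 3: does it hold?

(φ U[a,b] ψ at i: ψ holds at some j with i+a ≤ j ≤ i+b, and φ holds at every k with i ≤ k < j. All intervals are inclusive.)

Need some j in [3,4] with (recv → send), and send at every k in [3,j-1].
  j=3: (recv → send) holds; no prefix to check → satisfied.

True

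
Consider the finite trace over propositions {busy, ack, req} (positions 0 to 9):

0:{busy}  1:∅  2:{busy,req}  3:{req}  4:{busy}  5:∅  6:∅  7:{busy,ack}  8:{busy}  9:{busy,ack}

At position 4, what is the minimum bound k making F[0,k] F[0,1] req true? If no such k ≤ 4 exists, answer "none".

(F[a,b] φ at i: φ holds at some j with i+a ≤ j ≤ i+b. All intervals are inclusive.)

none

Scan j = 4,5,… for F[0,1] req:
  j=4: fails
  j=5: fails
  j=6: fails
  j=7: fails
  j=8: fails
No j in [4,8] satisfies it → none.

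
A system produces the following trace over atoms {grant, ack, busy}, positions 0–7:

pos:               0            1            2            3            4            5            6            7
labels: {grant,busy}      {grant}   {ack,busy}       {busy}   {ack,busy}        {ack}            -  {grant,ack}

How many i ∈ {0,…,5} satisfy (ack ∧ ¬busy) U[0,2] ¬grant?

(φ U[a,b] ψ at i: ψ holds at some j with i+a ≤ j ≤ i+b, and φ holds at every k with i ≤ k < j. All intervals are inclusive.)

Evaluate at each i in [0,5]:
  i=0: ✗ (lhs fails at k=0 before rhs at j=2)
  i=1: ✗ (lhs fails at k=1 before rhs at j=2)
  i=2: ✓ (rhs at j=2)
  i=3: ✓ (rhs at j=3)
  i=4: ✓ (rhs at j=4)
  i=5: ✓ (rhs at j=5)
Positions where it holds: {2, 3, 4, 5} → 4.

4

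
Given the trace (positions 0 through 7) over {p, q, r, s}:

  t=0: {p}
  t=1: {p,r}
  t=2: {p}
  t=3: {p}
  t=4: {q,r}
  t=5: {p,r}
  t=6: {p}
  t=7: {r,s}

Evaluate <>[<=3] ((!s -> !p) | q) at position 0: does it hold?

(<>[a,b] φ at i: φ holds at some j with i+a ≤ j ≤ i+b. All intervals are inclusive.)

Check ((!s -> !p) | q) at each j in [0,3]:
  j=0: false
  j=1: false
  j=2: false
  j=3: false
No position in the window satisfies it → formula fails.

False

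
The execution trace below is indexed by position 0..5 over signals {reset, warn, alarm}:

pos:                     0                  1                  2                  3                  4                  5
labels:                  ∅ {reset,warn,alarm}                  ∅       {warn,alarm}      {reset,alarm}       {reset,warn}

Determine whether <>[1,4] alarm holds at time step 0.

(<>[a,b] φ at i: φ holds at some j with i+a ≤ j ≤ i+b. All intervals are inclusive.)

Check alarm at each j in [1,4]:
  j=1: true
  j=2: false
  j=3: true
  j=4: true
Found at j=1 → formula holds.

Yes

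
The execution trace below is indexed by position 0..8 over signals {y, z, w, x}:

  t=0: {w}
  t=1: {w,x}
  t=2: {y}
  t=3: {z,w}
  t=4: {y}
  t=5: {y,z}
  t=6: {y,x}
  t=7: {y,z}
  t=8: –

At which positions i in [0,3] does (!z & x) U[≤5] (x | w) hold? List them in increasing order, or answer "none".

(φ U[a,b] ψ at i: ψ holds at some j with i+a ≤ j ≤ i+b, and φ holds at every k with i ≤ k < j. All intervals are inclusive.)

0, 1, 3

Evaluate at each i in [0,3]:
  i=0: ✓ (rhs at j=0)
  i=1: ✓ (rhs at j=1)
  i=2: ✗ (lhs fails at k=2 before rhs at j=3)
  i=3: ✓ (rhs at j=3)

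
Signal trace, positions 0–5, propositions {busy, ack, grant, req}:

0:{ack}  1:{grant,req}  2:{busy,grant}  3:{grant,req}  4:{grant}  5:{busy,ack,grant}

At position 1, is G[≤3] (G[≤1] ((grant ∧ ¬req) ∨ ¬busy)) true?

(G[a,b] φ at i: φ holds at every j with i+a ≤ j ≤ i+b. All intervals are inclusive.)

True

Check G[≤1] ((grant ∧ ¬req) ∨ ¬busy) at every j in [1,4]:
  j=1: holds on [1,2]
  j=2: holds on [2,3]
  j=3: holds on [3,4]
  j=4: holds on [4,5]
All positions satisfy it → formula holds.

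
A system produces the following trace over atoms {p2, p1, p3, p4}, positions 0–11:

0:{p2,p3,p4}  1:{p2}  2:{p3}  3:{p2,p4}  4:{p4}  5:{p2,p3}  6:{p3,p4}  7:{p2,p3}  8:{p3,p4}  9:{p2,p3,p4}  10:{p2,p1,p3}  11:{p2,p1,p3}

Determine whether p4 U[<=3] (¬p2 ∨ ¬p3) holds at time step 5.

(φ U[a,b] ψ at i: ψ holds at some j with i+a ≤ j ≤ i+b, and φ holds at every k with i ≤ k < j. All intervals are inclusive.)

False

Need some j in [5,8] with (¬p2 ∨ ¬p3), and p4 at every k in [5,j-1].
  j=5: (¬p2 ∨ ¬p3) false.
  j=6: (¬p2 ∨ ¬p3) holds, but p4 fails at k=5 → not this j.
  j=7: (¬p2 ∨ ¬p3) false.
  j=8: (¬p2 ∨ ¬p3) holds, but p4 fails at k=5 → not this j.
No j in the window works → until fails.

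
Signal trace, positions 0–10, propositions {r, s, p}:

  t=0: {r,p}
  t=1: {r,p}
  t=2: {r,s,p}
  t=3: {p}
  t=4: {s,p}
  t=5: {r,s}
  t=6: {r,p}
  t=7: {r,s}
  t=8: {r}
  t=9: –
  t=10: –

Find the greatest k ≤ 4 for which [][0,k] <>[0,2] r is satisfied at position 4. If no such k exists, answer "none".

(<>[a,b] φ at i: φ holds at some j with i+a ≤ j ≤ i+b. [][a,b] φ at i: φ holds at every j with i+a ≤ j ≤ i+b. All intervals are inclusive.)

4

<>[0,2] r must hold from j=4 onward; find where it first fails.
  j=4: holds
  j=5: holds
  j=6: holds
  j=7: holds
  j=8: holds
Holds through j=8; largest k = 4.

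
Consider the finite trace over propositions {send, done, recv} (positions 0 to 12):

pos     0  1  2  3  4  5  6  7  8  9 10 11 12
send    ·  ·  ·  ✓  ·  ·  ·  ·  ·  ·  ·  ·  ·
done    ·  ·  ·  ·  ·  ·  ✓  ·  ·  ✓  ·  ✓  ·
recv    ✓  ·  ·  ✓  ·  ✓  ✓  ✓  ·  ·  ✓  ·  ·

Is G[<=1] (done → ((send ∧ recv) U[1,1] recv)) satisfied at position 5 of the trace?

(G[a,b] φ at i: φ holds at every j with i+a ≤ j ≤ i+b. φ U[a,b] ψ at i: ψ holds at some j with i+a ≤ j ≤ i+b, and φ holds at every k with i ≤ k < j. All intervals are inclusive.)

Check (done → ((send ∧ recv) U[1,1] recv)) at every j in [5,6]:
  j=5: antecedent false → ✓
  j=6: antecedent true; consequent fails → ✗
Fails at j=6 → formula fails.

False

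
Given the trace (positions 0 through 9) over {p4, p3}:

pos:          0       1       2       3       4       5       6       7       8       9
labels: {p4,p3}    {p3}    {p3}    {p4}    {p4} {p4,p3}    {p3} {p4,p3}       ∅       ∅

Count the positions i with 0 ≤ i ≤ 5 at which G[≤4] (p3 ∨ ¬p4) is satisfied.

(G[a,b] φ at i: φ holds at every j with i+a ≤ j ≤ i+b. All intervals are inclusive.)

1

Evaluate at each i in [0,5]:
  i=0: ✗ (fails at j=3)
  i=1: ✗ (fails at j=3)
  i=2: ✗ (fails at j=3)
  i=3: ✗ (fails at j=3)
  i=4: ✗ (fails at j=4)
  i=5: ✓ (all of [5,9])
Positions where it holds: {5} → 1.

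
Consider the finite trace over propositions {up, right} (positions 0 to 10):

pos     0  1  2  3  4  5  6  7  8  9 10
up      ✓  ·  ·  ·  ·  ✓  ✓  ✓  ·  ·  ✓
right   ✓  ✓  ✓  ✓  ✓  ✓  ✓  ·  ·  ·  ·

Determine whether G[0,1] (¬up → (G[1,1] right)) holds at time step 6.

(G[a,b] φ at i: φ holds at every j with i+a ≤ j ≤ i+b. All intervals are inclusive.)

Check (¬up → (G[1,1] right)) at every j in [6,7]:
  j=6: antecedent false → ✓
  j=7: antecedent false → ✓
All positions satisfy it → formula holds.

Yes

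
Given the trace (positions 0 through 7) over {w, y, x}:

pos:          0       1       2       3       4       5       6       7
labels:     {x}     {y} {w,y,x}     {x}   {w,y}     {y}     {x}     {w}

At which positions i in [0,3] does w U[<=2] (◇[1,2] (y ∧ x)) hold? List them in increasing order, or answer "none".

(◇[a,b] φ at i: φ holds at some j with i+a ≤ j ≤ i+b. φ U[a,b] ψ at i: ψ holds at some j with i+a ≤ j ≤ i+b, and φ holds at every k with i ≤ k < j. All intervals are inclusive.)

Evaluate at each i in [0,3]:
  i=0: ✓ (rhs at j=0)
  i=1: ✓ (rhs at j=1)
  i=2: ✗ (no rhs in [2,4])
  i=3: ✗ (no rhs in [3,5])

0, 1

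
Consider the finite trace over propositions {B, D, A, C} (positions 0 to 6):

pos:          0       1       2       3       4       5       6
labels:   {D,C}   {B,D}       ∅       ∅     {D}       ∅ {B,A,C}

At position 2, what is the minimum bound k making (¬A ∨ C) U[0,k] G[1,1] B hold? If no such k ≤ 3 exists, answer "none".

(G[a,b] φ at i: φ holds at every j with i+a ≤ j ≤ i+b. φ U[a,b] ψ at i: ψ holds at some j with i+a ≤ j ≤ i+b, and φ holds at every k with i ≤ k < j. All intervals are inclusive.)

Need earliest j ≥ 2 with G[1,1] B, and (¬A ∨ C) at every k in [2,j-1].
  j=2: rhs fails.
  j=3: rhs fails.
  j=4: rhs fails.
  j=5: rhs holds; lhs holds on [2,4]. k = 3.

3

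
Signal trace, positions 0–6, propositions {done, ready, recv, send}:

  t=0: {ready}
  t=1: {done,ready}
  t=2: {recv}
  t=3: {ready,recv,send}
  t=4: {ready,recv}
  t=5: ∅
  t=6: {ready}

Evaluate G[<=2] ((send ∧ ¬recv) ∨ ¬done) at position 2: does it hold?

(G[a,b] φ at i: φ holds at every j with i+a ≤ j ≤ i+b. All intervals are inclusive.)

True

Check ((send ∧ ¬recv) ∨ ¬done) at every j in [2,4]:
  j=2: true
  j=3: true
  j=4: true
All positions satisfy it → formula holds.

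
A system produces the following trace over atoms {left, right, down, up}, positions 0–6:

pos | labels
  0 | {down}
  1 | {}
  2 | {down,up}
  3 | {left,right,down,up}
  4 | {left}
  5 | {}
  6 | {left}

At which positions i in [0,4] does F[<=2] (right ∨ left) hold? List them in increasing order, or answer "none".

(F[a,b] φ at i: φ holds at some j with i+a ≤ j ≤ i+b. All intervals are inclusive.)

Evaluate at each i in [0,4]:
  i=0: ✗ (none in [0,2])
  i=1: ✓ (witness j=3)
  i=2: ✓ (witness j=3)
  i=3: ✓ (witness j=3)
  i=4: ✓ (witness j=4)

1, 2, 3, 4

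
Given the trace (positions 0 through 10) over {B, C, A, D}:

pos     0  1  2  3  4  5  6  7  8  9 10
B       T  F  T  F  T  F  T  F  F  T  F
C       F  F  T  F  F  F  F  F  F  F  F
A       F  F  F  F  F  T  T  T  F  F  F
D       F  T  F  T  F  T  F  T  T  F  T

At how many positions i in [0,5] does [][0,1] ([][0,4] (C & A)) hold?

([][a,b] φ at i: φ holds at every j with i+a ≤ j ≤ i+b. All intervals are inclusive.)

0

Evaluate at each i in [0,5]:
  i=0: ✗ (fails at j=0)
  i=1: ✗ (fails at j=1)
  i=2: ✗ (fails at j=2)
  i=3: ✗ (fails at j=3)
  i=4: ✗ (fails at j=4)
  i=5: ✗ (fails at j=5)
Positions where it holds: {} → 0.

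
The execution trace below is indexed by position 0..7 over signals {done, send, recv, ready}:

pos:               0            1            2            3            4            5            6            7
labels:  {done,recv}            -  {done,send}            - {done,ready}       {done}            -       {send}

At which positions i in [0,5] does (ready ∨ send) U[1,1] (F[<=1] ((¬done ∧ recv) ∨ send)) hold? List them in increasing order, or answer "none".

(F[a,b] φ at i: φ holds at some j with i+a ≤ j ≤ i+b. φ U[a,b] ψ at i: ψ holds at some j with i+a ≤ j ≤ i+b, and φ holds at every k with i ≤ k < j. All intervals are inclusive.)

none

Evaluate at each i in [0,5]:
  i=0: ✗ (lhs fails at k=0 before rhs at j=1)
  i=1: ✗ (lhs fails at k=1 before rhs at j=2)
  i=2: ✗ (no rhs in [3,3])
  i=3: ✗ (no rhs in [4,4])
  i=4: ✗ (no rhs in [5,5])
  i=5: ✗ (lhs fails at k=5 before rhs at j=6)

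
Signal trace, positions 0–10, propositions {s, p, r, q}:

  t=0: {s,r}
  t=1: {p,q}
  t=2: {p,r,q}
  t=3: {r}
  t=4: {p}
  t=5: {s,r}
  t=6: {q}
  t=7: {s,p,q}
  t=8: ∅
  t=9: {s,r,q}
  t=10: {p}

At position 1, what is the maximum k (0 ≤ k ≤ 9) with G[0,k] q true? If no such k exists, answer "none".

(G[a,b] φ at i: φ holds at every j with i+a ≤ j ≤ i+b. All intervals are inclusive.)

1

q must hold from j=1 onward; find where it first fails.
  j=1: holds
  j=2: holds
  j=3: fails
Holds on [1,2], so largest k = 1.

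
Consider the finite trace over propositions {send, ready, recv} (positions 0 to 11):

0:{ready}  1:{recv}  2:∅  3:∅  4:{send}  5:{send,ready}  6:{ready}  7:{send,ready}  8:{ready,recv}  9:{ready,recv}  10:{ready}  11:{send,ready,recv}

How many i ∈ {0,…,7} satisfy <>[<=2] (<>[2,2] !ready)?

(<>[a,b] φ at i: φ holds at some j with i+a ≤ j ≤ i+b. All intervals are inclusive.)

3

Evaluate at each i in [0,7]:
  i=0: ✓ (witness j=0)
  i=1: ✓ (witness j=1)
  i=2: ✓ (witness j=2)
  i=3: ✗ (none in [3,5])
  i=4: ✗ (none in [4,6])
  i=5: ✗ (none in [5,7])
  i=6: ✗ (none in [6,8])
  i=7: ✗ (none in [7,9])
Positions where it holds: {0, 1, 2} → 3.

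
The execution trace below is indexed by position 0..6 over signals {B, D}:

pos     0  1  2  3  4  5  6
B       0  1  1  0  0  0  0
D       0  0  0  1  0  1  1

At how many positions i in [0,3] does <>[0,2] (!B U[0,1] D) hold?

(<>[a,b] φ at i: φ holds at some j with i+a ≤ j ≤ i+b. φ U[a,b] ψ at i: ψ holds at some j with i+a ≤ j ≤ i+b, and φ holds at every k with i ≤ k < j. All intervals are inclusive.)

Evaluate at each i in [0,3]:
  i=0: ✗ (none in [0,2])
  i=1: ✓ (witness j=3)
  i=2: ✓ (witness j=3)
  i=3: ✓ (witness j=3)
Positions where it holds: {1, 2, 3} → 3.

3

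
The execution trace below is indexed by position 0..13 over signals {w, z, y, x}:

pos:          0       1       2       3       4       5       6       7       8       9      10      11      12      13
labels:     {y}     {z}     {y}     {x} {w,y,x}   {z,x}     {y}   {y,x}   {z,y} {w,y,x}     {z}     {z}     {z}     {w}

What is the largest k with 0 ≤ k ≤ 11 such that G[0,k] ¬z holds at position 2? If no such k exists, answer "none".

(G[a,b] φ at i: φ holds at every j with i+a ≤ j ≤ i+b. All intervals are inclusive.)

¬z must hold from j=2 onward; find where it first fails.
  j=2: holds
  j=3: holds
  j=4: holds
  j=5: fails
Holds on [2,4], so largest k = 2.

2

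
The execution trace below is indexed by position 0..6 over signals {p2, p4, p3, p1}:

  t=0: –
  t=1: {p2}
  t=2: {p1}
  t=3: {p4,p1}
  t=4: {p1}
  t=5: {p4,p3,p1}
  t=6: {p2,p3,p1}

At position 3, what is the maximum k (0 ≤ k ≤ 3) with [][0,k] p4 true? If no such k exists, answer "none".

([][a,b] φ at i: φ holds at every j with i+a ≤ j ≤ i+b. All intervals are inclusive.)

0

p4 must hold from j=3 onward; find where it first fails.
  j=3: holds
  j=4: fails
Holds on [3,3], so largest k = 0.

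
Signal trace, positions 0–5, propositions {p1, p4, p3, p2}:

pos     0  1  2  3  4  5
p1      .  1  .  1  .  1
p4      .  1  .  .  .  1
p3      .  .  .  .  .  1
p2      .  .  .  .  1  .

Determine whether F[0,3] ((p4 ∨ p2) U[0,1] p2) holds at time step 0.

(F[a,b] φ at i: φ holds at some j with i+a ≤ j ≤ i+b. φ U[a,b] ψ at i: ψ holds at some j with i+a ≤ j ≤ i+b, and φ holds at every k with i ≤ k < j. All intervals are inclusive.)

False

Check ((p4 ∨ p2) U[0,1] p2) at each j in [0,3]:
  j=0: fails
  j=1: fails
  j=2: fails
  j=3: fails
No position in the window satisfies it → formula fails.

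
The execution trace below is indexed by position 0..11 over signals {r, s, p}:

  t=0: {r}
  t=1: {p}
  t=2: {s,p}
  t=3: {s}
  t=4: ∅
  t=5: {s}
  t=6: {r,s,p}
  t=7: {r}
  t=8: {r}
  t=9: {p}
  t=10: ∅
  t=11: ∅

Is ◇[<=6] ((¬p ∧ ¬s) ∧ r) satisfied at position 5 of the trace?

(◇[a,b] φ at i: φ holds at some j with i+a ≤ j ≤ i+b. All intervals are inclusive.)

Check ((¬p ∧ ¬s) ∧ r) at each j in [5,11]:
  j=5: false
  j=6: false
  j=7: true
  j=8: true
  j=9: false
  j=10: false
  j=11: false
Found at j=7 → formula holds.

True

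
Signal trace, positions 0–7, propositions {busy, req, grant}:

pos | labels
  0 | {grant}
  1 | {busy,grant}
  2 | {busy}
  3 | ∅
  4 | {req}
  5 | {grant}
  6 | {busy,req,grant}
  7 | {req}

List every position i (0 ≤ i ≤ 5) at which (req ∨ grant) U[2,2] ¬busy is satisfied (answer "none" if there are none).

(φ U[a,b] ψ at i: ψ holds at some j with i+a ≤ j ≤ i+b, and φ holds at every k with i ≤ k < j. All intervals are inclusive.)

Evaluate at each i in [0,5]:
  i=0: ✗ (no rhs in [2,2])
  i=1: ✗ (lhs fails at k=2 before rhs at j=3)
  i=2: ✗ (lhs fails at k=2 before rhs at j=4)
  i=3: ✗ (lhs fails at k=3 before rhs at j=5)
  i=4: ✗ (no rhs in [6,6])
  i=5: ✓ (rhs at j=7; lhs holds on [5,6])

5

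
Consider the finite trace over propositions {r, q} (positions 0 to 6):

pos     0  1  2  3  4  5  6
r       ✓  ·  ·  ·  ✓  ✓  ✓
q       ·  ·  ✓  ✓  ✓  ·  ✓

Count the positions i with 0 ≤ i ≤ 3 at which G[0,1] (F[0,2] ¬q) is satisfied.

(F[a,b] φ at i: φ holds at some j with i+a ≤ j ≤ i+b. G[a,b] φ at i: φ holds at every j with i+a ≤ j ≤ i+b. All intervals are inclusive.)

2

Evaluate at each i in [0,3]:
  i=0: ✓ (all of [0,1])
  i=1: ✗ (fails at j=2)
  i=2: ✗ (fails at j=2)
  i=3: ✓ (all of [3,4])
Positions where it holds: {0, 3} → 2.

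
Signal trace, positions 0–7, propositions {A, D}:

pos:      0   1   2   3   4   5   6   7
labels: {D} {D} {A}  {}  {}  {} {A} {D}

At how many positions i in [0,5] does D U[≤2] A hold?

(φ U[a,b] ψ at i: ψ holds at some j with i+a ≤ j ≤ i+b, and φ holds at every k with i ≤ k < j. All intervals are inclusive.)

Evaluate at each i in [0,5]:
  i=0: ✓ (rhs at j=2; lhs holds on [0,1])
  i=1: ✓ (rhs at j=2; lhs holds on [1,1])
  i=2: ✓ (rhs at j=2)
  i=3: ✗ (no rhs in [3,5])
  i=4: ✗ (lhs fails at k=4 before rhs at j=6)
  i=5: ✗ (lhs fails at k=5 before rhs at j=6)
Positions where it holds: {0, 1, 2} → 3.

3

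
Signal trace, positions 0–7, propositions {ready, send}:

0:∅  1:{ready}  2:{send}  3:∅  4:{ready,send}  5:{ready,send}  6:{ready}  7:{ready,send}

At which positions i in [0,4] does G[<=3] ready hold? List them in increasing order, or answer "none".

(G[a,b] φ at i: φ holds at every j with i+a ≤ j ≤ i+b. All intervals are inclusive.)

4

Evaluate at each i in [0,4]:
  i=0: ✗ (fails at j=0)
  i=1: ✗ (fails at j=2)
  i=2: ✗ (fails at j=2)
  i=3: ✗ (fails at j=3)
  i=4: ✓ (all of [4,7])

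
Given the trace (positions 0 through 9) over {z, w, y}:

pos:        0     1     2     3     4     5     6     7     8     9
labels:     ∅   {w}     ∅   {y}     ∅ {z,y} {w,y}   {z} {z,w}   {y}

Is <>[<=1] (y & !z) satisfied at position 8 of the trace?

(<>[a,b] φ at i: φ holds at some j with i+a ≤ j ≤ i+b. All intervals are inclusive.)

Check (y & !z) at each j in [8,9]:
  j=8: false
  j=9: true
Found at j=9 → formula holds.

Holds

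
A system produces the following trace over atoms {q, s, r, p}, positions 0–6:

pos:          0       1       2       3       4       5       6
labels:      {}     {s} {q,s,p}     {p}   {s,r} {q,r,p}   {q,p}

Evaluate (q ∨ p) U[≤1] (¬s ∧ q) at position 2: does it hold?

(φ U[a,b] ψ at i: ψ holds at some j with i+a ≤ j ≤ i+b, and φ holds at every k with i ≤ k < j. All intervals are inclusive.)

Need some j in [2,3] with (¬s ∧ q), and (q ∨ p) at every k in [2,j-1].
  j=2: (¬s ∧ q) false.
  j=3: (¬s ∧ q) false.
No j in the window works → until fails.

False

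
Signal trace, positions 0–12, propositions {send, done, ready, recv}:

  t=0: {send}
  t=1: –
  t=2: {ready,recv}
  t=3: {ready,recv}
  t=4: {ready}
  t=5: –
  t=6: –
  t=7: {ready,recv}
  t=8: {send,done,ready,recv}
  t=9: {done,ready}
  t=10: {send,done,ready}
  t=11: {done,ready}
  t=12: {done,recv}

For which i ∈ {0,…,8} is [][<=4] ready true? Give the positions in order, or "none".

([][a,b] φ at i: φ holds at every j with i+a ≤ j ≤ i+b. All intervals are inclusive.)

7

Evaluate at each i in [0,8]:
  i=0: ✗ (fails at j=0)
  i=1: ✗ (fails at j=1)
  i=2: ✗ (fails at j=5)
  i=3: ✗ (fails at j=5)
  i=4: ✗ (fails at j=5)
  i=5: ✗ (fails at j=5)
  i=6: ✗ (fails at j=6)
  i=7: ✓ (all of [7,11])
  i=8: ✗ (fails at j=12)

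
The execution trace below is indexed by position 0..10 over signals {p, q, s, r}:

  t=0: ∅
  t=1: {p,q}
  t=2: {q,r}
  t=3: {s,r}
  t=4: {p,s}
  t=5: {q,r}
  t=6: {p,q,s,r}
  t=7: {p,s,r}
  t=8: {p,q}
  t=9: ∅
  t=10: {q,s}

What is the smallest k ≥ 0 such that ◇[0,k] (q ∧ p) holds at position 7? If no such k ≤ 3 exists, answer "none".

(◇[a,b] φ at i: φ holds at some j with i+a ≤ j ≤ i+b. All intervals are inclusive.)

Scan j = 7,8,… for (q ∧ p):
  j=7: fails
  j=8: holds
First hit at j=8, so smallest k = 8-7 = 1.

1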